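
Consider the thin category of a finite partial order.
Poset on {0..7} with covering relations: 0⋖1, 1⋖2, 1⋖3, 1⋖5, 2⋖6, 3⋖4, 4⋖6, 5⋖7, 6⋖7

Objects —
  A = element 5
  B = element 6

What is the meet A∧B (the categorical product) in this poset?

{x : x<=A ∧ x<=B} = {0,1}  (A=5, B=6)
  0 <= 1
  1 <= 1
glb = 1

Answer: A∧B = 1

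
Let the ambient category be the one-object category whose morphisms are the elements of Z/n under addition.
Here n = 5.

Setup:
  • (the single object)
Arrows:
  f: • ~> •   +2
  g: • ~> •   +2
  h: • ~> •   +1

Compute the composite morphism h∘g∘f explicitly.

Answer: +0

Work:
  0 +2≡2 +2≡4 +1≡0  (mod 5)
⟦path⟧: +0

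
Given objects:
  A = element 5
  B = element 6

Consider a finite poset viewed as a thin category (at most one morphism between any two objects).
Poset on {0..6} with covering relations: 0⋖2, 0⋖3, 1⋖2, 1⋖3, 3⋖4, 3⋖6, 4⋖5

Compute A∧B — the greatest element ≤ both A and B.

Lower bounds of A=5 and B=6: {0,1,3}
  0 ⊑ 3
  1 ⊑ 3
  3 ⊑ 3
glb = 3

Answer: A∧B = 3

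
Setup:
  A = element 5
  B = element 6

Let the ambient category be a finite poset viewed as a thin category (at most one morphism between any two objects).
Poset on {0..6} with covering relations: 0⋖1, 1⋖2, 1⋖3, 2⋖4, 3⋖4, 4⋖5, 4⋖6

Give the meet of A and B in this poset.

Common predecessors of 5,6: {0,1,2,3,4}
  0 ≤ 4
  1 ≤ 4
  2 ≤ 4
  3 ≤ 4
  4 ≤ 4
glb = 4

Answer: A∧B = 4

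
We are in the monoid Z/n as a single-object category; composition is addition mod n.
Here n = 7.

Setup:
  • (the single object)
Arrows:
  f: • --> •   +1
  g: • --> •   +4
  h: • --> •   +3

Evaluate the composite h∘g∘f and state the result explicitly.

  0 +1≡1 +4≡5 +3≡1  (mod 7)
result: +1

Answer: +1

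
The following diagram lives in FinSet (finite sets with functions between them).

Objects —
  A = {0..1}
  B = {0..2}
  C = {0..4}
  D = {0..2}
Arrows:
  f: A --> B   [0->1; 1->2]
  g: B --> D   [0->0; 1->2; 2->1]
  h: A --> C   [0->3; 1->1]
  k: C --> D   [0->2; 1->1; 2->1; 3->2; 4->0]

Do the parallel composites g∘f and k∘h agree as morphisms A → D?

Answer: COMMUTES

Derivation:
1) trace f;g:
  0 f-->1 g-->2
  1 f-->2 g-->1
  composite₁ = [0->2; 1->1]
2) trace h;k:
  0 h-->3 k-->2
  1 h-->1 k-->1
  composite₂ = [0->2; 1->1]
Equal? same morphism ✓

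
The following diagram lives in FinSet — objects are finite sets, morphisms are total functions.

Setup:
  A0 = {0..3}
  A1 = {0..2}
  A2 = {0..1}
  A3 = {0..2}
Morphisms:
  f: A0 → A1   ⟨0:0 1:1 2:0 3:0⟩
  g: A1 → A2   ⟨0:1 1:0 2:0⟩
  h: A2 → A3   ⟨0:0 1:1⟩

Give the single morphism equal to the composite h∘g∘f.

  0 f→0 g→1 h→1
  1 f→1 g→0 h→0
  2 f→0 g→1 h→1
  3 f→0 g→1 h→1
composite: ⟨0:1 1:0 2:1 3:1⟩

Answer: ⟨0:1 1:0 2:1 3:1⟩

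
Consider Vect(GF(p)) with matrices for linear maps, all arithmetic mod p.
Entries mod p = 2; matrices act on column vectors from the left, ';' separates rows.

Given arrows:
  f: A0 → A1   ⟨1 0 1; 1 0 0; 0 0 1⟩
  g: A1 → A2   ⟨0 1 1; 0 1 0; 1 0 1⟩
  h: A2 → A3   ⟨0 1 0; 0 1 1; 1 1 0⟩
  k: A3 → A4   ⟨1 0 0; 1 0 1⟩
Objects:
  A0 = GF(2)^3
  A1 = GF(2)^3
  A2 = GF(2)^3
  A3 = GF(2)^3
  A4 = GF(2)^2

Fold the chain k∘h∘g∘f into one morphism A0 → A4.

  e0=(1,0,0) f→(1,1,0) g→(1,1,1) h→(1,0,0) k→(1,1)
  e1=(0,1,0) f→(0,0,0) g→(0,0,0) h→(0,0,0) k→(0,0)
  e2=(0,0,1) f→(1,0,1) g→(1,0,0) h→(0,0,1) k→(0,1)
composite: ⟨1 0 0; 1 0 1⟩

Answer: ⟨1 0 0; 1 0 1⟩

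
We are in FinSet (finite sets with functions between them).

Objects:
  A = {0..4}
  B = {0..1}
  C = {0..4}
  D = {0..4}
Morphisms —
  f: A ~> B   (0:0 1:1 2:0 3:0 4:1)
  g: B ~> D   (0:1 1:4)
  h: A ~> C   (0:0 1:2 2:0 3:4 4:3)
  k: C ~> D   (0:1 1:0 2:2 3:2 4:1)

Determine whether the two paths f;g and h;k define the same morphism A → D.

Path 1 = f;g:
  0 f~>0 g~>1
  1 f~>1 g~>4
  2 f~>0 g~>1
  3 f~>0 g~>1
  4 f~>1 g~>4
  result₁ = (0:1 1:4 2:1 3:1 4:4)
Path 2 = h;k:
  0 h~>0 k~>1
  1 h~>2 k~>2
  2 h~>0 k~>1
  3 h~>4 k~>1
  4 h~>3 k~>2
  result₂ = (0:1 1:2 2:1 3:1 4:2)
Equal? distinct morphisms ✗

Answer: DOES NOT COMMUTE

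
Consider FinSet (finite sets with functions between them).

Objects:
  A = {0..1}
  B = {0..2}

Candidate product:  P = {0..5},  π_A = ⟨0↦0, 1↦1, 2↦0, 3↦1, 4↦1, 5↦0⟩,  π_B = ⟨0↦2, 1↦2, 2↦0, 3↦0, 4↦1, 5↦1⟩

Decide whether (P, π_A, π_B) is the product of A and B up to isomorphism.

|A|·|B| = 2·3 = 6;  |P| = 6
Check the pairing map k ↦ (π_A(k), π_B(k)):
  0 ↦ (0,2)
  1 ↦ (1,2)
  2 ↦ (0,0)
  3 ↦ (1,0)
  4 ↦ (1,1)
  5 ↦ (0,1)
distinct pairs in image: 6 / 6 needed
  → bijection onto A×B; projections well-typed.

Answer: VALID PRODUCT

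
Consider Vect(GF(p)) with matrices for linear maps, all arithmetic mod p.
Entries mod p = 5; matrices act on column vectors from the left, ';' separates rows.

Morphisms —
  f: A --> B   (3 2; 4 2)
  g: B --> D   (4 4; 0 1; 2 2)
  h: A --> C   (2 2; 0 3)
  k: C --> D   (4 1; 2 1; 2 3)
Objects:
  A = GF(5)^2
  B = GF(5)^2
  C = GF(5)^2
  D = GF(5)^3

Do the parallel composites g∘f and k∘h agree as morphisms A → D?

1) trace f;g:
  e0=(1,0) f-->(3,4) g-->(3,4,4)
  e1=(0,1) f-->(2,2) g-->(1,2,3)
  result₁ = (3 1; 4 2; 4 3)
2) trace h;k:
  e0=(1,0) h-->(2,0) k-->(3,4,4)
  e1=(0,1) h-->(2,3) k-->(1,2,3)
  result₂ = (3 1; 4 2; 4 3)
Equal? same morphism ✓

Answer: COMMUTES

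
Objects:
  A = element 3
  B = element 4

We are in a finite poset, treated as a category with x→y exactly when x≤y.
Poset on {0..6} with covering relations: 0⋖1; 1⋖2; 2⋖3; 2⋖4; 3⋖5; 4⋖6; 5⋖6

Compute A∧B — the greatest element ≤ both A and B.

{x : x≤A ∧ x≤B} = {0,1,2}  (A=3, B=4)
  0 ≤ 2
  1 ≤ 2
  2 ≤ 2
glb = 2

Answer: A∧B = 2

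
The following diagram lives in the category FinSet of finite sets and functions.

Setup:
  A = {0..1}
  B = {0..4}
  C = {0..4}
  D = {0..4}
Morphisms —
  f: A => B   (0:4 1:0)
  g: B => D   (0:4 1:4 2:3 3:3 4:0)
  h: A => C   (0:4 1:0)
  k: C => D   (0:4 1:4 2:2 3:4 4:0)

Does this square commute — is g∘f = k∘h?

Answer: COMMUTES

Work:
1) trace f;g:
  0 f=>4 g=>0
  1 f=>0 g=>4
  result₁ = (0:0 1:4)
2) trace h;k:
  0 h=>4 k=>0
  1 h=>0 k=>4
  result₂ = (0:0 1:4)
Equal? same morphism ✓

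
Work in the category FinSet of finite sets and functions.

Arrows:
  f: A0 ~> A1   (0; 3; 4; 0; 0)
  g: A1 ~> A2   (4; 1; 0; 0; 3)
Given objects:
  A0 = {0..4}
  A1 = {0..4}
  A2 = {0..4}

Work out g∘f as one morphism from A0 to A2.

Answer: (4; 0; 3; 4; 4)

Derivation:
  0 f~>0 g~>4
  1 f~>3 g~>0
  2 f~>4 g~>3
  3 f~>0 g~>4
  4 f~>0 g~>4
result: (4; 0; 3; 4; 4)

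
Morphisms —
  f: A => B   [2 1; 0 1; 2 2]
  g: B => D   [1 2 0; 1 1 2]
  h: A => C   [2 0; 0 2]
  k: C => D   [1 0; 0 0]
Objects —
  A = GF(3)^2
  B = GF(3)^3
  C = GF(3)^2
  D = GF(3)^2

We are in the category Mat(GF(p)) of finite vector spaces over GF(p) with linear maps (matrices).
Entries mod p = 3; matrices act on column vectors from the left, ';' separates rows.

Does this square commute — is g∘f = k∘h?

1) trace f;g:
  e0=⟨1,0⟩ f=>⟨2,0,2⟩ g=>⟨2,0⟩
  e1=⟨0,1⟩ f=>⟨1,1,2⟩ g=>⟨0,0⟩
  result₁ = [2 0; 0 0]
2) trace h;k:
  e0=⟨1,0⟩ h=>⟨2,0⟩ k=>⟨2,0⟩
  e1=⟨0,1⟩ h=>⟨0,2⟩ k=>⟨0,0⟩
  result₂ = [2 0; 0 0]
Equal? same morphism ✓

Answer: COMMUTES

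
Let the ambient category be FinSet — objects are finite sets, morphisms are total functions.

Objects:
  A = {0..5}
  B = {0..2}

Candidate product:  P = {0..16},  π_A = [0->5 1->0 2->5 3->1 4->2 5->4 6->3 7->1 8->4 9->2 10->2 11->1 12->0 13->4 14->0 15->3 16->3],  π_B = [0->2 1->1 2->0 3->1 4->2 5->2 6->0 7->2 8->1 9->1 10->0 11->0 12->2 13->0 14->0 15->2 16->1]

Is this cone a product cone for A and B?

Answer: NOT A VALID PRODUCT — |P|=17 ≠ |A|·|B|=18

Derivation:
|A|·|B| = 6·3 = 18;  |P| = 17
  → cardinalities differ; no bijection possible.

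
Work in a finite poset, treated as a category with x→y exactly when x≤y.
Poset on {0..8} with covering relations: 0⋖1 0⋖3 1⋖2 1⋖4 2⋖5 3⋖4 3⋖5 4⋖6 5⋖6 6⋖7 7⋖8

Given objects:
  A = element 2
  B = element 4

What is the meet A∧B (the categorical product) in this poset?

Lower bounds of A=2 and B=4: {0,1}
  0 <= 1
  1 <= 1
glb = 1

Answer: A∧B = 1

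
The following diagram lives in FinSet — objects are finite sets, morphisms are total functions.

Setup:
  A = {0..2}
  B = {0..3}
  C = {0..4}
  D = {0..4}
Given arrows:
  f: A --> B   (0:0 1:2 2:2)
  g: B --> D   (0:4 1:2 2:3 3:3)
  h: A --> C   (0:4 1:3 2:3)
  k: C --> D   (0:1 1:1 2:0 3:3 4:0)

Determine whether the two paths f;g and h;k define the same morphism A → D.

1) trace f;g:
  0 f-->0 g-->4
  1 f-->2 g-->3
  2 f-->2 g-->3
  composite₁ = (0:4 1:3 2:3)
2) trace h;k:
  0 h-->4 k-->0
  1 h-->3 k-->3
  2 h-->3 k-->3
  composite₂ = (0:0 1:3 2:3)
Equal? differ; not commutative

Answer: DOES NOT COMMUTE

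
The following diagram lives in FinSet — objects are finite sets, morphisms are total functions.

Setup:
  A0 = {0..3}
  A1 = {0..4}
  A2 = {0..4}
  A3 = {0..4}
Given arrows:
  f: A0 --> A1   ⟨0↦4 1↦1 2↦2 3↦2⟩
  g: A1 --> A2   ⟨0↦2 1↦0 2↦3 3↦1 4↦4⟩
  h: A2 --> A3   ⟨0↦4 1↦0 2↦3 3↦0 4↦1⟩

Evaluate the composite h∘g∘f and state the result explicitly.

Answer: ⟨0↦1 1↦4 2↦0 3↦0⟩

Work:
  0 f-->4 g-->4 h-->1
  1 f-->1 g-->0 h-->4
  2 f-->2 g-->3 h-->0
  3 f-->2 g-->3 h-->0
⟦path⟧: ⟨0↦1 1↦4 2↦0 3↦0⟩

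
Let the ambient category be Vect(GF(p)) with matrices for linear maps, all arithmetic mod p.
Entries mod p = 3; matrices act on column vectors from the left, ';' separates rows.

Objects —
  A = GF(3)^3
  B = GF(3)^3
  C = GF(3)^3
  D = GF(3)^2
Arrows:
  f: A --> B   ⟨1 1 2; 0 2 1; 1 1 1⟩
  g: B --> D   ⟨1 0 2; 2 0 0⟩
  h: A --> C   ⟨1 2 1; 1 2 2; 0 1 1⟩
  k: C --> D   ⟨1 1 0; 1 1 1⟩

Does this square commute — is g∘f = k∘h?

Answer: DOES NOT COMMUTE

Derivation:
Path 1 = f;g:
  e0=⟨1,0,0⟩ f-->⟨1,0,1⟩ g-->⟨0,2⟩
  e1=⟨0,1,0⟩ f-->⟨1,2,1⟩ g-->⟨0,2⟩
  e2=⟨0,0,1⟩ f-->⟨2,1,1⟩ g-->⟨1,1⟩
  composite₁ = ⟨0 0 1; 2 2 1⟩
Path 2 = h;k:
  e0=⟨1,0,0⟩ h-->⟨1,1,0⟩ k-->⟨2,2⟩
  e1=⟨0,1,0⟩ h-->⟨2,2,1⟩ k-->⟨1,2⟩
  e2=⟨0,0,1⟩ h-->⟨1,2,1⟩ k-->⟨0,1⟩
  composite₂ = ⟨2 1 0; 2 2 1⟩
Equal? NO — does not commute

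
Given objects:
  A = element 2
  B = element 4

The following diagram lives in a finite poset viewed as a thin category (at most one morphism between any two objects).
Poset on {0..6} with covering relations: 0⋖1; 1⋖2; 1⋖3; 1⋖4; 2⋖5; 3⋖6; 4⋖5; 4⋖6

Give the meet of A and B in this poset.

{x : x<=A ∧ x<=B} = {0,1}  (A=2, B=4)
  0 <= 1
  1 <= 1
glb = 1

Answer: A∧B = 1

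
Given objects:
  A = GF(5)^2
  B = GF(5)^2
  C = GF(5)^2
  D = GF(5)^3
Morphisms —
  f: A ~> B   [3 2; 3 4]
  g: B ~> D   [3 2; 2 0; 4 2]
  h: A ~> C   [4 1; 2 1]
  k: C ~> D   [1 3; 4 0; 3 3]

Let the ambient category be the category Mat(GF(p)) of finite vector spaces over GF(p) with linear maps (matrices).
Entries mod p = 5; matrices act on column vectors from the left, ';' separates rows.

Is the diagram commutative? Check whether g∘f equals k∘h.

1) trace f;g:
  e0=(1,0) f~>(3,3) g~>(0,1,3)
  e1=(0,1) f~>(2,4) g~>(4,4,1)
  ⟦path⟧₁ = [0 4; 1 4; 3 1]
2) trace h;k:
  e0=(1,0) h~>(4,2) k~>(0,1,3)
  e1=(0,1) h~>(1,1) k~>(4,4,1)
  ⟦path⟧₂ = [0 4; 1 4; 3 1]
Equal? same morphism ✓

Answer: COMMUTES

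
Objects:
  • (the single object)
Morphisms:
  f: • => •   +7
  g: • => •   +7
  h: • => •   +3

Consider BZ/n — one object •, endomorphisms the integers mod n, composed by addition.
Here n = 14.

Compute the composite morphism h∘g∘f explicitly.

  0 +7≡7 +7≡0 +3≡3  (mod 14)
composite: +3

Answer: +3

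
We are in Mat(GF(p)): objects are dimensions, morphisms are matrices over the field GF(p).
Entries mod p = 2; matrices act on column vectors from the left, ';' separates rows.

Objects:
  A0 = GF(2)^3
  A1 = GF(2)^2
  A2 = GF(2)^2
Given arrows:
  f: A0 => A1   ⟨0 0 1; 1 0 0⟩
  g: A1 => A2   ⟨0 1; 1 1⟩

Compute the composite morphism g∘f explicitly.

Answer: ⟨1 0 0; 1 0 1⟩

Trace:
  e0=⟨1,0,0⟩ f=>⟨0,1⟩ g=>⟨1,1⟩
  e1=⟨0,1,0⟩ f=>⟨0,0⟩ g=>⟨0,0⟩
  e2=⟨0,0,1⟩ f=>⟨1,0⟩ g=>⟨0,1⟩
⟦path⟧: ⟨1 0 0; 1 0 1⟩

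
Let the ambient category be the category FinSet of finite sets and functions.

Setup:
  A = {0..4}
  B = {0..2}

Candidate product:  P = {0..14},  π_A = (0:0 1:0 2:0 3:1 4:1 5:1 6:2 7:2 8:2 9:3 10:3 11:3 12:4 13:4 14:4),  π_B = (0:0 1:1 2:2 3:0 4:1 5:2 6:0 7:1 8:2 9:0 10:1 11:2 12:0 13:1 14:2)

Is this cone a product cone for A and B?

Answer: VALID PRODUCT

Trace:
|A|·|B| = 5·3 = 15;  |P| = 15
Check the pairing map k ↦ (π_A(k), π_B(k)):
  0 : (0,0)
  1 : (0,1)
  2 : (0,2)
  3 : (1,0)
  4 : (1,1)
  5 : (1,2)
  6 : (2,0)
  7 : (2,1)
  8 : (2,2)
  9 : (3,0)
  10 : (3,1)
  11 : (3,2)
  12 : (4,0)
  13 : (4,1)
  14 : (4,2)
distinct pairs in image: 15 / 15 needed
  → bijection onto A×B; projections well-typed.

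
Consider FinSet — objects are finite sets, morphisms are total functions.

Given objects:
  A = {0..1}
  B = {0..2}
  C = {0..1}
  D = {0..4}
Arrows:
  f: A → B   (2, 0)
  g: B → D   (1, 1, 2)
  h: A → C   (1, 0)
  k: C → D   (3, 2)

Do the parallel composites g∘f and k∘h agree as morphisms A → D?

Answer: DOES NOT COMMUTE

Derivation:
Path 1 = f;g:
  0 f→2 g→2
  1 f→0 g→1
  ⟦path⟧₁ = (2, 1)
Path 2 = h;k:
  0 h→1 k→2
  1 h→0 k→3
  ⟦path⟧₂ = (2, 3)
Equal? NO — does not commute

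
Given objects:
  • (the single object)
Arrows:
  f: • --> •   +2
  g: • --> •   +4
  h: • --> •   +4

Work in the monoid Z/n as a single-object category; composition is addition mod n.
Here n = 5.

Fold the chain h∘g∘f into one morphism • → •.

  0 +2≡2 +4≡1 +4≡0  (mod 5)
⟦path⟧: +0

Answer: +0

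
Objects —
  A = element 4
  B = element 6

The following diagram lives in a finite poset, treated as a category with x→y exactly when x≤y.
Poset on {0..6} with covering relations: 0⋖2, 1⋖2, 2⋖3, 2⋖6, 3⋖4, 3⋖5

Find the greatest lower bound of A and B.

Answer: A∧B = 2

Trace:
Lower bounds of A=4 and B=6: {0,1,2}
  0 ≤ 2
  1 ≤ 2
  2 ≤ 2
glb = 2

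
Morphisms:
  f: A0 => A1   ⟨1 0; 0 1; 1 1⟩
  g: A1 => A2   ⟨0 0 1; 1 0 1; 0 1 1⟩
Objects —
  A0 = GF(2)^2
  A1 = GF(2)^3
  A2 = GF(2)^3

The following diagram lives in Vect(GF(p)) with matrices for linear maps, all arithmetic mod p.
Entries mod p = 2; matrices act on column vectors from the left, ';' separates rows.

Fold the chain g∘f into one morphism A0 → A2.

Answer: ⟨1 1; 0 1; 1 0⟩

Derivation:
  e0=⟨1,0⟩ f=>⟨1,0,1⟩ g=>⟨1,0,1⟩
  e1=⟨0,1⟩ f=>⟨0,1,1⟩ g=>⟨1,1,0⟩
result: ⟨1 1; 0 1; 1 0⟩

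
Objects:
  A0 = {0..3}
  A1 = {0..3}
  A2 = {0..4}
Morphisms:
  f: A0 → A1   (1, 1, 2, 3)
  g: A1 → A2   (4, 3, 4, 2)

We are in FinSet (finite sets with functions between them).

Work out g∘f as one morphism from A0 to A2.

Answer: (3, 3, 4, 2)

Work:
  0 f→1 g→3
  1 f→1 g→3
  2 f→2 g→4
  3 f→3 g→2
composite: (3, 3, 4, 2)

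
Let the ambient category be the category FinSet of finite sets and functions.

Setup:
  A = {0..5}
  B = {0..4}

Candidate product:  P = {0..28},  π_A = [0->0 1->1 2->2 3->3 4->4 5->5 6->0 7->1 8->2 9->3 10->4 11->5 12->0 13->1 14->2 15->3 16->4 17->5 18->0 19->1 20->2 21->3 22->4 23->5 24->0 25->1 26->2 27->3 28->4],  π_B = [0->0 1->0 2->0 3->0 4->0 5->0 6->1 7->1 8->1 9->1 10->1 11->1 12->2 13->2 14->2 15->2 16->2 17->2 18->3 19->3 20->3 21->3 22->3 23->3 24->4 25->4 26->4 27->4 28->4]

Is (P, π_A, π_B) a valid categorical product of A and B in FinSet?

Answer: NOT A VALID PRODUCT — |P|=29 ≠ |A|·|B|=30

Work:
|A|·|B| = 6·5 = 30;  |P| = 29
  → cardinalities differ; no bijection possible.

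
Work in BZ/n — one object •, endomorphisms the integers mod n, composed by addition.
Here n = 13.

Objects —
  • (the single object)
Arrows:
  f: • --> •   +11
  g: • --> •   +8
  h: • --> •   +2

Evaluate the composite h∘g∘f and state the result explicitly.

Answer: +8

Trace:
  0 +11≡11 +8≡6 +2≡8  (mod 13)
⟦path⟧: +8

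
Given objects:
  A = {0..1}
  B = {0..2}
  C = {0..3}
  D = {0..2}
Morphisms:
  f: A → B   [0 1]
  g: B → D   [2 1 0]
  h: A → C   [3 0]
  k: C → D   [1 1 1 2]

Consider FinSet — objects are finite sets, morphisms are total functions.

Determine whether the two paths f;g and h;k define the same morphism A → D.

Path 1 = f;g:
  0 f→0 g→2
  1 f→1 g→1
  result₁ = [2 1]
Path 2 = h;k:
  0 h→3 k→2
  1 h→0 k→1
  result₂ = [2 1]
Equal? same morphism ✓

Answer: COMMUTES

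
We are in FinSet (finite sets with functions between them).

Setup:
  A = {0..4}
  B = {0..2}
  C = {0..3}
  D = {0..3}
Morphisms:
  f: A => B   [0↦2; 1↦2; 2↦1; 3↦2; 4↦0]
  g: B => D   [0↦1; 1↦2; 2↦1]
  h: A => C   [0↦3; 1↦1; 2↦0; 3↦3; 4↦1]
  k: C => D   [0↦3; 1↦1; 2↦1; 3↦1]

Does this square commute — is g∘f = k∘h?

Answer: DOES NOT COMMUTE

Derivation:
Along f;g (path 1):
  0 f=>2 g=>1
  1 f=>2 g=>1
  2 f=>1 g=>2
  3 f=>2 g=>1
  4 f=>0 g=>1
  composite₁ = [0↦1; 1↦1; 2↦2; 3↦1; 4↦1]
Along h;k (path 2):
  0 h=>3 k=>1
  1 h=>1 k=>1
  2 h=>0 k=>3
  3 h=>3 k=>1
  4 h=>1 k=>1
  composite₂ = [0↦1; 1↦1; 2↦3; 3↦1; 4↦1]
Equal? differ; not commutative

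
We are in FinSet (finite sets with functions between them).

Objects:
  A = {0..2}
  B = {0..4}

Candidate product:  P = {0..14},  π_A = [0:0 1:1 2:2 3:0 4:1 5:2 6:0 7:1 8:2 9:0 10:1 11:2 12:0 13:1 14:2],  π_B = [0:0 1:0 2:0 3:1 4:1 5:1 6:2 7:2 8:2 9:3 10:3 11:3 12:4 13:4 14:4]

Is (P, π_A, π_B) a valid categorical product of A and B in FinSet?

|A|·|B| = 3·5 = 15;  |P| = 15
Check the pairing map k ↦ (π_A(k), π_B(k)):
  0 : (0,0)
  1 : (1,0)
  2 : (2,0)
  3 : (0,1)
  4 : (1,1)
  5 : (2,1)
  6 : (0,2)
  7 : (1,2)
  8 : (2,2)
  9 : (0,3)
  10 : (1,3)
  11 : (2,3)
  12 : (0,4)
  13 : (1,4)
  14 : (2,4)
distinct pairs in image: 15 / 15 needed
  → bijection onto A×B; projections well-typed.

Answer: VALID PRODUCT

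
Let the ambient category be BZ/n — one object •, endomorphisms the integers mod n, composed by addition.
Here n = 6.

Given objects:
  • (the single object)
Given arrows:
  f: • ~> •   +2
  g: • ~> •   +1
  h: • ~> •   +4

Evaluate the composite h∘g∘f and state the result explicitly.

  0 +2≡2 +1≡3 +4≡1  (mod 6)
composite: +1

Answer: +1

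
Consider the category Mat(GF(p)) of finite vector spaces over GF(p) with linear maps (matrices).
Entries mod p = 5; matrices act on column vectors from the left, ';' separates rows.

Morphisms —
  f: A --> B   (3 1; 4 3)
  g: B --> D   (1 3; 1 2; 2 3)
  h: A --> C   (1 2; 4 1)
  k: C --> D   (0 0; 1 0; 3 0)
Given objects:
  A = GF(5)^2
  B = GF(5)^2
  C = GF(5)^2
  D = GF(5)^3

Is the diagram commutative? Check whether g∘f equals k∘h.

Answer: COMMUTES

Derivation:
1) trace f;g:
  e0=⟨1,0⟩ f-->⟨3,4⟩ g-->⟨0,1,3⟩
  e1=⟨0,1⟩ f-->⟨1,3⟩ g-->⟨0,2,1⟩
  result₁ = (0 0; 1 2; 3 1)
2) trace h;k:
  e0=⟨1,0⟩ h-->⟨1,4⟩ k-->⟨0,1,3⟩
  e1=⟨0,1⟩ h-->⟨2,1⟩ k-->⟨0,2,1⟩
  result₂ = (0 0; 1 2; 3 1)
Equal? YES — commutes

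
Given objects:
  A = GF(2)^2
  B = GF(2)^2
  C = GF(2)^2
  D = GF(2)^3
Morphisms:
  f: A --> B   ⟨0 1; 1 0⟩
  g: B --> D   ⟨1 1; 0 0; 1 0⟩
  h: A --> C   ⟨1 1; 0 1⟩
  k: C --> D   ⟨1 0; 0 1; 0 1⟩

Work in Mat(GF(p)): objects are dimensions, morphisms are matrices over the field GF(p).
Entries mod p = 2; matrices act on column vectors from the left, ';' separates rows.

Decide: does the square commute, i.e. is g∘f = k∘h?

Answer: DOES NOT COMMUTE

Trace:
Along f;g (path 1):
  e0=[1,0] f-->[0,1] g-->[1,0,0]
  e1=[0,1] f-->[1,0] g-->[1,0,1]
  composite₁ = ⟨1 1; 0 0; 0 1⟩
Along h;k (path 2):
  e0=[1,0] h-->[1,0] k-->[1,0,0]
  e1=[0,1] h-->[1,1] k-->[1,1,1]
  composite₂ = ⟨1 1; 0 1; 0 1⟩
Equal? distinct morphisms ✗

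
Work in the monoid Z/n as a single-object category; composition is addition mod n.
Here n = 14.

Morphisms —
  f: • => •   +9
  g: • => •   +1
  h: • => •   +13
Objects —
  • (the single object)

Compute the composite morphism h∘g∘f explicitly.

Answer: +9

Trace:
  0 +9≡9 +1≡10 +13≡9  (mod 14)
⟦path⟧: +9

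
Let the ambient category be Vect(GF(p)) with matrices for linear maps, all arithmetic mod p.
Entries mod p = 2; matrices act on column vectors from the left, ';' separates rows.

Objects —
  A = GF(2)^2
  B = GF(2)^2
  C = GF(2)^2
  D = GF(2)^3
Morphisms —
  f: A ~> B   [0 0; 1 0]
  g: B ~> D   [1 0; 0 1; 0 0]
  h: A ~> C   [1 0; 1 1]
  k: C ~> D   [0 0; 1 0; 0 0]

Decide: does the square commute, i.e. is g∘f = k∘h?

Answer: COMMUTES

Derivation:
Along f;g (path 1):
  e0=[1,0] f~>[0,1] g~>[0,1,0]
  e1=[0,1] f~>[0,0] g~>[0,0,0]
  result₁ = [0 0; 1 0; 0 0]
Along h;k (path 2):
  e0=[1,0] h~>[1,1] k~>[0,1,0]
  e1=[0,1] h~>[0,1] k~>[0,0,0]
  result₂ = [0 0; 1 0; 0 0]
Equal? equal; square commutes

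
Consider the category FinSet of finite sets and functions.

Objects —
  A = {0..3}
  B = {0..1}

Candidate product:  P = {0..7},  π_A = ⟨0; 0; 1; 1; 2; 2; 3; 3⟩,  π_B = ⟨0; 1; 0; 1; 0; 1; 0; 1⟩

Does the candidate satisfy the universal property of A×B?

Answer: VALID PRODUCT

Derivation:
|A|·|B| = 4·2 = 8;  |P| = 8
Check the pairing map k ↦ (π_A(k), π_B(k)):
  0 : (0,0)
  1 : (0,1)
  2 : (1,0)
  3 : (1,1)
  4 : (2,0)
  5 : (2,1)
  6 : (3,0)
  7 : (3,1)
distinct pairs in image: 8 / 8 needed
  → bijection onto A×B; projections well-typed.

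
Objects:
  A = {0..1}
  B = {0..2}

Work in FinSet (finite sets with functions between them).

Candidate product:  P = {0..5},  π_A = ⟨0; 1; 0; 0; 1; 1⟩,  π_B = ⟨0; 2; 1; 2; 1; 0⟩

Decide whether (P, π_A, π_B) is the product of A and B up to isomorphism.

Answer: VALID PRODUCT

Derivation:
|A|·|B| = 2·3 = 6;  |P| = 6
Check the pairing map k ↦ (π_A(k), π_B(k)):
  0 -> (0,0)
  1 -> (1,2)
  2 -> (0,1)
  3 -> (0,2)
  4 -> (1,1)
  5 -> (1,0)
distinct pairs in image: 6 / 6 needed
  → bijection onto A×B; projections well-typed.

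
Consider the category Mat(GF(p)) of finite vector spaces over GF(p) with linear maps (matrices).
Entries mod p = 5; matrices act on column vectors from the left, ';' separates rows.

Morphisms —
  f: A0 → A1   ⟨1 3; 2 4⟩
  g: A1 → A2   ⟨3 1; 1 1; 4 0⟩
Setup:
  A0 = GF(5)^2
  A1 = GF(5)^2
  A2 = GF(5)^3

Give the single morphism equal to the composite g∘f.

Answer: ⟨0 3; 3 2; 4 2⟩

Work:
  e0=(1,0) f→(1,2) g→(0,3,4)
  e1=(0,1) f→(3,4) g→(3,2,2)
result: ⟨0 3; 3 2; 4 2⟩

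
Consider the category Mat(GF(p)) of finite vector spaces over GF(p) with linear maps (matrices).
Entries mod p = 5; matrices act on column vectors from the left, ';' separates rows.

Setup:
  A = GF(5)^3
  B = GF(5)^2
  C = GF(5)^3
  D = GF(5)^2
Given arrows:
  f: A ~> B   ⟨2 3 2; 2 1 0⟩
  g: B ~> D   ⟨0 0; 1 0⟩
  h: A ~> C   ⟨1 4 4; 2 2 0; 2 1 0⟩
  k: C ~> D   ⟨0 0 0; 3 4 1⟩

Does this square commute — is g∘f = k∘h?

Answer: DOES NOT COMMUTE

Trace:
1) trace f;g:
  e0=(1,0,0) f~>(2,2) g~>(0,2)
  e1=(0,1,0) f~>(3,1) g~>(0,3)
  e2=(0,0,1) f~>(2,0) g~>(0,2)
  composite₁ = ⟨0 0 0; 2 3 2⟩
2) trace h;k:
  e0=(1,0,0) h~>(1,2,2) k~>(0,3)
  e1=(0,1,0) h~>(4,2,1) k~>(0,1)
  e2=(0,0,1) h~>(4,0,0) k~>(0,2)
  composite₂ = ⟨0 0 0; 3 1 2⟩
Equal? distinct morphisms ✗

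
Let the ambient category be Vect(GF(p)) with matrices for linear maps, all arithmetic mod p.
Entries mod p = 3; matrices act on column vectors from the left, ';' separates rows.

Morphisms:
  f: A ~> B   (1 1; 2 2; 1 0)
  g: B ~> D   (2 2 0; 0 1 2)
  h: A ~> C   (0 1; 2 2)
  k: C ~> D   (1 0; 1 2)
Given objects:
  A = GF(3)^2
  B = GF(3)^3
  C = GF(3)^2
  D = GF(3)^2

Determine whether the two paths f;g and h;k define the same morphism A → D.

Path 1 = f;g:
  e0=(1,0) f~>(1,2,1) g~>(0,1)
  e1=(0,1) f~>(1,2,0) g~>(0,2)
  ⟦path⟧₁ = (0 0; 1 2)
Path 2 = h;k:
  e0=(1,0) h~>(0,2) k~>(0,1)
  e1=(0,1) h~>(1,2) k~>(1,2)
  ⟦path⟧₂ = (0 1; 1 2)
Equal? distinct morphisms ✗

Answer: DOES NOT COMMUTE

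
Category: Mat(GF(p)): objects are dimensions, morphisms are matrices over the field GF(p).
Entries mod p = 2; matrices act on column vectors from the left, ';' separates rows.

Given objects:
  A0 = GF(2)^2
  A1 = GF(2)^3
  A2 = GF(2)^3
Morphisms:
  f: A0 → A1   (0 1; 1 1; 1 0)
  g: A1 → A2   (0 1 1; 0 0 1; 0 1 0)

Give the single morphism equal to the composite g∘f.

  e0=⟨1,0⟩ f→⟨0,1,1⟩ g→⟨0,1,1⟩
  e1=⟨0,1⟩ f→⟨1,1,0⟩ g→⟨1,0,1⟩
⟦path⟧: (0 1; 1 0; 1 1)

Answer: (0 1; 1 0; 1 1)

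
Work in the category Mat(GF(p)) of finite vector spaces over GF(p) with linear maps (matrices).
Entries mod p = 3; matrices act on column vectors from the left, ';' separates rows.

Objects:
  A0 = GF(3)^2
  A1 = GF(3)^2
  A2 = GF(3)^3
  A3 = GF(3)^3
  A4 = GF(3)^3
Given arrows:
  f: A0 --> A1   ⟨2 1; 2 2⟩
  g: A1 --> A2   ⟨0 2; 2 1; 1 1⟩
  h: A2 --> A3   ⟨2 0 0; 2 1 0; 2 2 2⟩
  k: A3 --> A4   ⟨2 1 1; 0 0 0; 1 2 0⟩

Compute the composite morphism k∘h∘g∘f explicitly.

Answer: ⟨1 2; 0 0; 0 2⟩

Work:
  e0=(1,0) f-->(2,2) g-->(1,0,1) h-->(2,2,1) k-->(1,0,0)
  e1=(0,1) f-->(1,2) g-->(1,1,0) h-->(2,0,1) k-->(2,0,2)
⟦path⟧: ⟨1 2; 0 0; 0 2⟩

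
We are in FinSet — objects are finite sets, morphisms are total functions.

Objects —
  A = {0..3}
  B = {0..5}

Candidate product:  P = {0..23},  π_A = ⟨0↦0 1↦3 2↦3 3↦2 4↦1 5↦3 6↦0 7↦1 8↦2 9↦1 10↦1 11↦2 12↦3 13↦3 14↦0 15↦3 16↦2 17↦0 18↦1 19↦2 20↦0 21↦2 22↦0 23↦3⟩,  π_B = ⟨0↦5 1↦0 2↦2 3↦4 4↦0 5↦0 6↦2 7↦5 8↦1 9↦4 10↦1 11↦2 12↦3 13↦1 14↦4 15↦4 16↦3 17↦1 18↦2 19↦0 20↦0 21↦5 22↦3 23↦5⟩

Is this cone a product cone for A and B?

|A|·|B| = 4·6 = 24;  |P| = 24
Check the pairing map k ↦ (π_A(k), π_B(k)):
  0 ↦ (0,5)
  1 ↦ (3,0)
  2 ↦ (3,2)
  3 ↦ (2,4)
  4 ↦ (1,0)
  5 ↦ (3,0)  ✗ repeats pair of k=1
  6 ↦ (0,2)
  7 ↦ (1,5)
  8 ↦ (2,1)
  9 ↦ (1,4)
  10 ↦ (1,1)
  11 ↦ (2,2)
  12 ↦ (3,3)
  13 ↦ (3,1)
  14 ↦ (0,4)
  15 ↦ (3,4)
  16 ↦ (2,3)
  17 ↦ (0,1)
  18 ↦ (1,2)
  19 ↦ (2,0)
  20 ↦ (0,0)
  21 ↦ (2,5)
  22 ↦ (0,3)
  23 ↦ (3,5)
distinct pairs in image: 23 / 24 needed
  → (3,0) hit at k=1 and k=5

Answer: NOT A VALID PRODUCT — duplicate pair at indices 5,1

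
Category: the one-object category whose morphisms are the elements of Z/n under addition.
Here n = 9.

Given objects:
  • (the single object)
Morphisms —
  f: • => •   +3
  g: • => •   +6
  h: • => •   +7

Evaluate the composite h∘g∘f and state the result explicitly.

Answer: +7

Derivation:
  0 +3≡3 +6≡0 +7≡7  (mod 9)
composite: +7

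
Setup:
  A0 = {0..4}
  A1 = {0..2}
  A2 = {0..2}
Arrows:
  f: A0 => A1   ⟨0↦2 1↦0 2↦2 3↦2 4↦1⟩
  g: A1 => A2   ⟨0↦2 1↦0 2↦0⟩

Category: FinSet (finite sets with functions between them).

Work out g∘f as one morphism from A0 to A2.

Answer: ⟨0↦0 1↦2 2↦0 3↦0 4↦0⟩

Derivation:
  0 f=>2 g=>0
  1 f=>0 g=>2
  2 f=>2 g=>0
  3 f=>2 g=>0
  4 f=>1 g=>0
composite: ⟨0↦0 1↦2 2↦0 3↦0 4↦0⟩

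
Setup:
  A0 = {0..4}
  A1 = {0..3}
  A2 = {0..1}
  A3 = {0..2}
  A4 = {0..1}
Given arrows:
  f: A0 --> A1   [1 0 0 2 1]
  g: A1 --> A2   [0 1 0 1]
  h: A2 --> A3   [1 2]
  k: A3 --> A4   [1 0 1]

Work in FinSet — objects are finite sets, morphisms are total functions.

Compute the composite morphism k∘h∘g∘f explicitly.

  0 f-->1 g-->1 h-->2 k-->1
  1 f-->0 g-->0 h-->1 k-->0
  2 f-->0 g-->0 h-->1 k-->0
  3 f-->2 g-->0 h-->1 k-->0
  4 f-->1 g-->1 h-->2 k-->1
composite: [1 0 0 0 1]

Answer: [1 0 0 0 1]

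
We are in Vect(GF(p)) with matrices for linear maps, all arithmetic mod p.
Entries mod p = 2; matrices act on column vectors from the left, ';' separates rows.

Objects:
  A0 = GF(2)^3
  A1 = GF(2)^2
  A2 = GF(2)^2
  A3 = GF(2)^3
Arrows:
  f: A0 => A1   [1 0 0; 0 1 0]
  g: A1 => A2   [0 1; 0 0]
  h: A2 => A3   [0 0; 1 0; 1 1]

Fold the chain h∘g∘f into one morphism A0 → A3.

Answer: [0 0 0; 0 1 0; 0 1 0]

Derivation:
  e0=(1,0,0) f=>(1,0) g=>(0,0) h=>(0,0,0)
  e1=(0,1,0) f=>(0,1) g=>(1,0) h=>(0,1,1)
  e2=(0,0,1) f=>(0,0) g=>(0,0) h=>(0,0,0)
result: [0 0 0; 0 1 0; 0 1 0]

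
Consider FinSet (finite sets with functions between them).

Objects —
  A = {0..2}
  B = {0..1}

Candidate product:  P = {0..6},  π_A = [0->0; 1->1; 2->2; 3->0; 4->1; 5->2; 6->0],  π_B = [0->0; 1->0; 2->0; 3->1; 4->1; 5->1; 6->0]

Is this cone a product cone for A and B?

|A|·|B| = 3·2 = 6;  |P| = 7
  → cardinalities differ; no bijection possible.

Answer: NOT A VALID PRODUCT — |P|=7 ≠ |A|·|B|=6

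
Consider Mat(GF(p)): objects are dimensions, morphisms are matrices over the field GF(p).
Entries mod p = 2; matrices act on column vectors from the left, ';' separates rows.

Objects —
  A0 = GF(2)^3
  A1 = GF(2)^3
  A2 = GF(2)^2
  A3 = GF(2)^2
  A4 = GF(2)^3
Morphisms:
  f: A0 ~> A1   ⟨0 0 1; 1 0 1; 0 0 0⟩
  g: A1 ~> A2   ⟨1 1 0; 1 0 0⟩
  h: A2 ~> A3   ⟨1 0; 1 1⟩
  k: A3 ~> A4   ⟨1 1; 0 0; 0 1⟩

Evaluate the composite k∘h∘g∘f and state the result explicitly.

Answer: ⟨0 0 1; 0 0 0; 1 0 1⟩

Work:
  e0=(1,0,0) f~>(0,1,0) g~>(1,0) h~>(1,1) k~>(0,0,1)
  e1=(0,1,0) f~>(0,0,0) g~>(0,0) h~>(0,0) k~>(0,0,0)
  e2=(0,0,1) f~>(1,1,0) g~>(0,1) h~>(0,1) k~>(1,0,1)
composite: ⟨0 0 1; 0 0 0; 1 0 1⟩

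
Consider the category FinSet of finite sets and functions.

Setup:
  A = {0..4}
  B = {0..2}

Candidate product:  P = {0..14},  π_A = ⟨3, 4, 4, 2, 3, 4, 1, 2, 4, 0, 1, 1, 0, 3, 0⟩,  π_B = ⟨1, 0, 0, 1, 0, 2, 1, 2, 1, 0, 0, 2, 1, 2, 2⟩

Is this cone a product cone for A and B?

Answer: NOT A VALID PRODUCT — duplicate pair at indices 1,2

Derivation:
|A|·|B| = 5·3 = 15;  |P| = 15
Check the pairing map k ↦ (π_A(k), π_B(k)):
  0 ↦ (3,1)
  1 ↦ (4,0)
  2 ↦ (4,0)  ✗ repeats pair of k=1
  3 ↦ (2,1)
  4 ↦ (3,0)
  5 ↦ (4,2)
  6 ↦ (1,1)
  7 ↦ (2,2)
  8 ↦ (4,1)
  9 ↦ (0,0)
  10 ↦ (1,0)
  11 ↦ (1,2)
  12 ↦ (0,1)
  13 ↦ (3,2)
  14 ↦ (0,2)
distinct pairs in image: 14 / 15 needed
  → (4,0) hit at k=1 and k=2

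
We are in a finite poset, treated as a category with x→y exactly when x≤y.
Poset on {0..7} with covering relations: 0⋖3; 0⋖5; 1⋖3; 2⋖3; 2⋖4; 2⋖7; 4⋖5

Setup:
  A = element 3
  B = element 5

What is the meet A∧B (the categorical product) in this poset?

Lower bounds of A=3 and B=5: {0,2}
  maximal lower bounds 0 and 2 are incomparable: neither 0<=2 nor 2<=0
→ no greatest lower bound exists

Answer: NO MEET EXISTS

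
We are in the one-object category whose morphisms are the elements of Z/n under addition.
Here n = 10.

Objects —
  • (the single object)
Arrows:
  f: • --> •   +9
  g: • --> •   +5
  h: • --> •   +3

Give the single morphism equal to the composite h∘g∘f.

Answer: +7

Derivation:
  0 +9≡9 +5≡4 +3≡7  (mod 10)
composite: +7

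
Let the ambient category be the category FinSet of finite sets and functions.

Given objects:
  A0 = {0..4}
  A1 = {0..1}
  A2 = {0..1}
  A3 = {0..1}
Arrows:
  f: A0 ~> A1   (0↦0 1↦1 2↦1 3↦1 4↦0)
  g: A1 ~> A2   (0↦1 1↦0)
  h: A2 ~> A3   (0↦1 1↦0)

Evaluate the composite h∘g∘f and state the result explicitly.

  0 f~>0 g~>1 h~>0
  1 f~>1 g~>0 h~>1
  2 f~>1 g~>0 h~>1
  3 f~>1 g~>0 h~>1
  4 f~>0 g~>1 h~>0
⟦path⟧: (0↦0 1↦1 2↦1 3↦1 4↦0)

Answer: (0↦0 1↦1 2↦1 3↦1 4↦0)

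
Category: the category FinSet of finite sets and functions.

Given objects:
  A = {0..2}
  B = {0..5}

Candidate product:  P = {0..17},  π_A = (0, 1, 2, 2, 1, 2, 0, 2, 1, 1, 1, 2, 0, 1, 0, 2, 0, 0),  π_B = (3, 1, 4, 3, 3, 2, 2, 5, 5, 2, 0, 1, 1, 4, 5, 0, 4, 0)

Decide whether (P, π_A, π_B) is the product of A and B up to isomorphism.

|A|·|B| = 3·6 = 18;  |P| = 18
Check the pairing map k ↦ (π_A(k), π_B(k)):
  0 : (0,3)
  1 : (1,1)
  2 : (2,4)
  3 : (2,3)
  4 : (1,3)
  5 : (2,2)
  6 : (0,2)
  7 : (2,5)
  8 : (1,5)
  9 : (1,2)
  10 : (1,0)
  11 : (2,1)
  12 : (0,1)
  13 : (1,4)
  14 : (0,5)
  15 : (2,0)
  16 : (0,4)
  17 : (0,0)
distinct pairs in image: 18 / 18 needed
  → bijection onto A×B; projections well-typed.

Answer: VALID PRODUCT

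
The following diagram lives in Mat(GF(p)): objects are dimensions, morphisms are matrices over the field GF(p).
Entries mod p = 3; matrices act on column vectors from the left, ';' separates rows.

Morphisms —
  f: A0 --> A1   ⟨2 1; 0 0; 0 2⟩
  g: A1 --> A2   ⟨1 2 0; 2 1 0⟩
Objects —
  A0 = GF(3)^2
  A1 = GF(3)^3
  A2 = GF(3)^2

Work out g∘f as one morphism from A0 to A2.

  e0=⟨1,0⟩ f-->⟨2,0,0⟩ g-->⟨2,1⟩
  e1=⟨0,1⟩ f-->⟨1,0,2⟩ g-->⟨1,2⟩
result: ⟨2 1; 1 2⟩

Answer: ⟨2 1; 1 2⟩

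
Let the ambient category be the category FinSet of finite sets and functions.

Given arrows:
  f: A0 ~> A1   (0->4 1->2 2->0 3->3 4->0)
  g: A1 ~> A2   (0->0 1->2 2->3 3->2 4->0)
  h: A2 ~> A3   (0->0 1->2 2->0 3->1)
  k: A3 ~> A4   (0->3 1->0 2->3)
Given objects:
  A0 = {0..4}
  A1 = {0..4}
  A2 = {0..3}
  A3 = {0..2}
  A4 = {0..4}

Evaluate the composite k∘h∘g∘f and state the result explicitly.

Answer: (0->3 1->0 2->3 3->3 4->3)

Work:
  0 f~>4 g~>0 h~>0 k~>3
  1 f~>2 g~>3 h~>1 k~>0
  2 f~>0 g~>0 h~>0 k~>3
  3 f~>3 g~>2 h~>0 k~>3
  4 f~>0 g~>0 h~>0 k~>3
result: (0->3 1->0 2->3 3->3 4->3)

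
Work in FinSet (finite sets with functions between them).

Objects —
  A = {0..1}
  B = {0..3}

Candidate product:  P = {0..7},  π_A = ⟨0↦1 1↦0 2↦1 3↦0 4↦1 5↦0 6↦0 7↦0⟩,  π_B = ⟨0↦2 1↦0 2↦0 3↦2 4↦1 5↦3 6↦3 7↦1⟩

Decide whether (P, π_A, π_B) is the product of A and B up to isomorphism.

Answer: NOT A VALID PRODUCT — duplicate pair at indices 6,5

Derivation:
|A|·|B| = 2·4 = 8;  |P| = 8
Check the pairing map k ↦ (π_A(k), π_B(k)):
  0 ↦ (1,2)
  1 ↦ (0,0)
  2 ↦ (1,0)
  3 ↦ (0,2)
  4 ↦ (1,1)
  5 ↦ (0,3)
  6 ↦ (0,3)  ✗ repeats pair of k=5
  7 ↦ (0,1)
distinct pairs in image: 7 / 8 needed
  → (0,3) hit at k=5 and k=6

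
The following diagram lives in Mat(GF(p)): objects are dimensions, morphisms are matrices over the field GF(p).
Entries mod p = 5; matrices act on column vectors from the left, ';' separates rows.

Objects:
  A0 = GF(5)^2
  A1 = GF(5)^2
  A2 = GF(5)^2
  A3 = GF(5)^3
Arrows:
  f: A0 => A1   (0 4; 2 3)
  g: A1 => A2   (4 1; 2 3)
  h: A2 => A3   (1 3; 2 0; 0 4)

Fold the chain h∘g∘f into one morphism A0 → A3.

Answer: (0 0; 4 3; 4 3)

Derivation:
  e0=(1,0) f=>(0,2) g=>(2,1) h=>(0,4,4)
  e1=(0,1) f=>(4,3) g=>(4,2) h=>(0,3,3)
⟦path⟧: (0 0; 4 3; 4 3)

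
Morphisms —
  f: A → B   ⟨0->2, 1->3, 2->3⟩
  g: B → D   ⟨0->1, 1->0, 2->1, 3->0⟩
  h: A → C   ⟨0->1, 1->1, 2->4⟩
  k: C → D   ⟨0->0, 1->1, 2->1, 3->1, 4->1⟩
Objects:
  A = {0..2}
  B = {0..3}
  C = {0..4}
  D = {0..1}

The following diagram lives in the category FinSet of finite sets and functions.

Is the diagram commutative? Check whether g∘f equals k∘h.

Answer: DOES NOT COMMUTE

Trace:
1) trace f;g:
  0 f→2 g→1
  1 f→3 g→0
  2 f→3 g→0
  ⟦path⟧₁ = ⟨0->1, 1->0, 2->0⟩
2) trace h;k:
  0 h→1 k→1
  1 h→1 k→1
  2 h→4 k→1
  ⟦path⟧₂ = ⟨0->1, 1->1, 2->1⟩
Equal? differ; not commutative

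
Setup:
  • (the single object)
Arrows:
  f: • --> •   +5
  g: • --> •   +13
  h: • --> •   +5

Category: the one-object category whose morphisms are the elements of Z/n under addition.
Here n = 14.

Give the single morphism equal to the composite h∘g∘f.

Answer: +9

Derivation:
  0 +5≡5 +13≡4 +5≡9  (mod 14)
⟦path⟧: +9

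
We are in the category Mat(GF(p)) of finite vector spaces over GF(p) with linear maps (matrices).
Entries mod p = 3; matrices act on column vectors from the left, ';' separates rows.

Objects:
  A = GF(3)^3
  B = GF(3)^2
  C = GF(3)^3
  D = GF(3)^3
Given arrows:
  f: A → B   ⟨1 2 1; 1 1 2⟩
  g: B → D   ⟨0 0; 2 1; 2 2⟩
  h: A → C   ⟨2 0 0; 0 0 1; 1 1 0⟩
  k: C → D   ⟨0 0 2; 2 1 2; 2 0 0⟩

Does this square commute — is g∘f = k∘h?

Path 1 = f;g:
  e0=⟨1,0,0⟩ f→⟨1,1⟩ g→⟨0,0,1⟩
  e1=⟨0,1,0⟩ f→⟨2,1⟩ g→⟨0,2,0⟩
  e2=⟨0,0,1⟩ f→⟨1,2⟩ g→⟨0,1,0⟩
  result₁ = ⟨0 0 0; 0 2 1; 1 0 0⟩
Path 2 = h;k:
  e0=⟨1,0,0⟩ h→⟨2,0,1⟩ k→⟨2,0,1⟩
  e1=⟨0,1,0⟩ h→⟨0,0,1⟩ k→⟨2,2,0⟩
  e2=⟨0,0,1⟩ h→⟨0,1,0⟩ k→⟨0,1,0⟩
  result₂ = ⟨2 2 0; 0 2 1; 1 0 0⟩
Equal? distinct morphisms ✗

Answer: DOES NOT COMMUTE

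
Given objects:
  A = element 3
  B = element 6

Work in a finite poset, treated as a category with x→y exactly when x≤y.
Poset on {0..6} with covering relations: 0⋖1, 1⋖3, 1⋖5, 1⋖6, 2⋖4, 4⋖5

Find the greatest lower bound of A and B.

{x : x⊑A ∧ x⊑B} = {0,1}  (A=3, B=6)
  0 ⊑ 1
  1 ⊑ 1
glb = 1

Answer: A∧B = 1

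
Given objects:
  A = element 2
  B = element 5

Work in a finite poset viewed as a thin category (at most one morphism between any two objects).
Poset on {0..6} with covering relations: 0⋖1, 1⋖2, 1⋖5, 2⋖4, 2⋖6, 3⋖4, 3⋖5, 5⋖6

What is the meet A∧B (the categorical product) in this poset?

{x : x≤A ∧ x≤B} = {0,1}  (A=2, B=5)
  0 ≤ 1
  1 ≤ 1
glb = 1

Answer: A∧B = 1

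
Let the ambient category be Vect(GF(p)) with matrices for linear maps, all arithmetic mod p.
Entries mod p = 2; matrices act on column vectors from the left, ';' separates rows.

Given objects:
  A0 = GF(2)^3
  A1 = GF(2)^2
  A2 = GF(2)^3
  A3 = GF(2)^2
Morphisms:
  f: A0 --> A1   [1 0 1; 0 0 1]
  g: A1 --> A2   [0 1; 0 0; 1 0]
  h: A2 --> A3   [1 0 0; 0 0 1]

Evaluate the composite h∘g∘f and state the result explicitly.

  e0=[1,0,0] f-->[1,0] g-->[0,0,1] h-->[0,1]
  e1=[0,1,0] f-->[0,0] g-->[0,0,0] h-->[0,0]
  e2=[0,0,1] f-->[1,1] g-->[1,0,1] h-->[1,1]
composite: [0 0 1; 1 0 1]

Answer: [0 0 1; 1 0 1]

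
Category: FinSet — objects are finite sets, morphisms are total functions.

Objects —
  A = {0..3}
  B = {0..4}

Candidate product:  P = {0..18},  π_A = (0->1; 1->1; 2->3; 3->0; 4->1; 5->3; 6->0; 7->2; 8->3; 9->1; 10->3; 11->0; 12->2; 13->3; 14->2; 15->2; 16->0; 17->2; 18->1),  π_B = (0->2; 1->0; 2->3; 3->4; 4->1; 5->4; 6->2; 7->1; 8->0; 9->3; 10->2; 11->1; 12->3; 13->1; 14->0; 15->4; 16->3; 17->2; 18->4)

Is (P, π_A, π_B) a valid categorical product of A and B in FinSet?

|A|·|B| = 4·5 = 20;  |P| = 19
  → cardinalities differ; no bijection possible.

Answer: NOT A VALID PRODUCT — |P|=19 ≠ |A|·|B|=20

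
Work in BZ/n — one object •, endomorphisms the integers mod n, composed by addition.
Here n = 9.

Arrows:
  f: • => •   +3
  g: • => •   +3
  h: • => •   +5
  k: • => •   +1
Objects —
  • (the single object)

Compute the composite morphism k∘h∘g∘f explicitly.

Answer: +3

Work:
  0 +3≡3 +3≡6 +5≡2 +1≡3  (mod 9)
result: +3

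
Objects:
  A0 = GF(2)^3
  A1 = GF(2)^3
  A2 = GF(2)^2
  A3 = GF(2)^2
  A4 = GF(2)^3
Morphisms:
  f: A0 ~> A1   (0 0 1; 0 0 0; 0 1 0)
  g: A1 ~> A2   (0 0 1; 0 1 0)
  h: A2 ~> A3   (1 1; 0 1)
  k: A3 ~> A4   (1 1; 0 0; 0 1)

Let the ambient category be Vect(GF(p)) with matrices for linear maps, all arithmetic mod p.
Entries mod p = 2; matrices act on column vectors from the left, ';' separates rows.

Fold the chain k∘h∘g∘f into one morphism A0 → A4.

Answer: (0 1 0; 0 0 0; 0 0 0)

Derivation:
  e0=(1,0,0) f~>(0,0,0) g~>(0,0) h~>(0,0) k~>(0,0,0)
  e1=(0,1,0) f~>(0,0,1) g~>(1,0) h~>(1,0) k~>(1,0,0)
  e2=(0,0,1) f~>(1,0,0) g~>(0,0) h~>(0,0) k~>(0,0,0)
composite: (0 1 0; 0 0 0; 0 0 0)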